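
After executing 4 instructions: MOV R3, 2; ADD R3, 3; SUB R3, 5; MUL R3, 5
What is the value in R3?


Register state trace:
  MOV R3, 2  → R3 = 2
  ADD R3, 3  → R3 = 2 + 3 = 5
  SUB R3, 5  → R3 = 5 - 5 = 0
  MUL R3, 5  → R3 = 0 * 5 = 0
Final: R3 = 0

0


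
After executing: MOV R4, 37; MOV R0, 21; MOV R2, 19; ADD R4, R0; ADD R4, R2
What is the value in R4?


Register state trace:
  MOV R4, 37  → R4 = 37
  MOV R0, 21  → R0 = 21
  MOV R2, 19  → R2 = 19
  ADD R4, R0  → R4 = 37 + 21 = 58
  ADD R4, R2  → R4 = 58 + 19 = 77
Final: R4 = 77

77


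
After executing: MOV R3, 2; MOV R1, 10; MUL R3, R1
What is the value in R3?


Register state trace:
  MOV R3, 2  → R3 = 2
  MOV R1, 10  → R1 = 10
  MUL R3, R1  → R3 = 2 * 10 = 20
Final: R3 = 20

20


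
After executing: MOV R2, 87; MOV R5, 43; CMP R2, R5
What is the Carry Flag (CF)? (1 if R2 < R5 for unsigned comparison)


Register state trace:
  MOV R2, 87  → R2 = 87
  MOV R5, 43  → R5 = 43
  CMP R2, R5  → unsigned 87 - 43: no borrow
  87 >= 43, so CF = 0
CF = 0

0


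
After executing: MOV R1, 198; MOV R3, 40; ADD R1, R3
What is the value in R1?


Register state trace:
  MOV R1, 198  → R1 = 198
  MOV R3, 40  → R3 = 40
  ADD R1, R3  → R1 = 198 + 40 = 238
Final: R1 = 238

238


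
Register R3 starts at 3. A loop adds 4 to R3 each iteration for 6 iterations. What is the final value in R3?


Starting value: R3 = 3
  Iter 1: R3 = 3 + 4 = 7
  Iter 2: R3 = 7 + 4 = 11
  Iter 3: R3 = 11 + 4 = 15
  Iter 4: R3 = 15 + 4 = 19
  Iter 5: R3 = 19 + 4 = 23
  Iter 6: R3 = 23 + 4 = 27
Final: R3 = 27

27


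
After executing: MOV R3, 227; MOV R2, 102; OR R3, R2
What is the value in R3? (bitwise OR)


Register state trace:
  MOV R3, 227  → R3 = 227 (0b11100011)
  MOV R2, 102  → R2 = 102 (0b01100110)
  OR R3, R2   → R3 = 227 OR 102 = 231 (0b11100111)
Final: R3 = 231

231


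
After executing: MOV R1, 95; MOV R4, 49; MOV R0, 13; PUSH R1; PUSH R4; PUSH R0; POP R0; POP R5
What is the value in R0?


Stack trace (top is rightmost):
  MOV R1, 95  → R1 = 95
  MOV R4, 49  → R4 = 49
  MOV R0, 13  → R0 = 13
  PUSH R1  → stack: [95]
  PUSH R4  → stack: [95, 49]
  PUSH R0  → stack: [95, 49, 13]
  POP R0  → R0 = 13, stack: [95, 49]
  POP R5  → R5 = 49, stack: [95]
Final: R0 = 13

13


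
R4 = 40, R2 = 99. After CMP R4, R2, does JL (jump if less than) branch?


Trace:
  R4 = 40, R2 = 99
  CMP R4, R2  → compares 40 vs 99
  JL checks: is 40 less than 99?
  40 < 99, so condition is true
Branch taken: Yes

Yes


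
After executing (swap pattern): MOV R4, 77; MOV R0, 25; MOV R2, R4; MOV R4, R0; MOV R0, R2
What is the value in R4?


Register state trace (swap pattern):
  MOV R4, 77  → R4 = 77
  MOV R0, 25  → R0 = 25
  MOV R2, R4  → R2 = 77  (save R4)
  MOV R4, R0  → R4 = 25  (R4 gets R0's value)
  MOV R0, R2  → R0 = 77  (R0 gets saved value)
Final: R4 = 25

25


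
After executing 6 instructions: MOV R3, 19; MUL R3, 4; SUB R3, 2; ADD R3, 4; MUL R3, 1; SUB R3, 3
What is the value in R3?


Register state trace:
  MOV R3, 19  → R3 = 19
  MUL R3, 4  → R3 = 19 * 4 = 76
  SUB R3, 2  → R3 = 76 - 2 = 74
  ADD R3, 4  → R3 = 74 + 4 = 78
  MUL R3, 1  → R3 = 78 * 1 = 78
  SUB R3, 3  → R3 = 78 - 3 = 75
Final: R3 = 75

75


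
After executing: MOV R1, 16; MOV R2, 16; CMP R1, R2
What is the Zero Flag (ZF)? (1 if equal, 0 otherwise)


Register state trace:
  MOV R1, 16  → R1 = 16
  MOV R2, 16  → R2 = 16
  CMP R1, R2  → computes 16 - 16 = 0
  Result is zero, so values are equal
ZF = 1

1


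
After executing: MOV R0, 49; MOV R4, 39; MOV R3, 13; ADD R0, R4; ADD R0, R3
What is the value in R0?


Register state trace:
  MOV R0, 49  → R0 = 49
  MOV R4, 39  → R4 = 39
  MOV R3, 13  → R3 = 13
  ADD R0, R4  → R0 = 49 + 39 = 88
  ADD R0, R3  → R0 = 88 + 13 = 101
Final: R0 = 101

101


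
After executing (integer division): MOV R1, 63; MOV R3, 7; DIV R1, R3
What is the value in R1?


Register state trace:
  MOV R1, 63  → R1 = 63
  MOV R3, 7  → R3 = 7
  DIV R1, R3  → R1 = 63 // 7 = 9
Final: R1 = 9

9


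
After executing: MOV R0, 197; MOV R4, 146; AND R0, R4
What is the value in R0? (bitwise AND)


Register state trace:
  MOV R0, 197  → R0 = 197 (0b11000101)
  MOV R4, 146  → R4 = 146 (0b10010010)
  AND R0, R4  → R0 = 197 AND 146 = 128 (0b10000000)
Final: R0 = 128

128


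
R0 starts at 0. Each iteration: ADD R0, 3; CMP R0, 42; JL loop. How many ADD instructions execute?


Loop trace (R0 starts at 0, target 42, step 3):
  ADD #1: R0 = 0 + 3 = 3  → 3 < 42, loop
  ADD #2: R0 = 3 + 3 = 6  → 6 < 42, loop
  ADD #3: R0 = 6 + 3 = 9  → 9 < 42, loop
  ADD #4: R0 = 9 + 3 = 12  → 12 < 42, loop
  ADD #5: R0 = 12 + 3 = 15  → 15 < 42, loop
  ADD #6: R0 = 15 + 3 = 18  → 18 < 42, loop
  ADD #7: R0 = 18 + 3 = 21  → 21 < 42, loop
  ADD #8: R0 = 21 + 3 = 24  → 24 < 42, loop
  ADD #9: R0 = 24 + 3 = 27  → 27 < 42, loop
  ADD #10: R0 = 27 + 3 = 30  → 30 < 42, loop
  ADD #11: R0 = 30 + 3 = 33  → 33 < 42, loop
  ADD #12: R0 = 33 + 3 = 36  → 36 < 42, loop
  ADD #13: R0 = 36 + 3 = 39  → 39 < 42, loop
  ADD #14: R0 = 39 + 3 = 42  → 42 >= 42, exit
Total ADD instructions: 14

14


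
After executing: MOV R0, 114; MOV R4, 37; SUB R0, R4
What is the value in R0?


Register state trace:
  MOV R0, 114  → R0 = 114
  MOV R4, 37  → R4 = 37
  SUB R0, R4  → R0 = 114 - 37 = 77
Final: R0 = 77

77


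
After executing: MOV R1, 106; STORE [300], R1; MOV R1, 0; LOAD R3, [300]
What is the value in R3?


Register and memory trace:
  MOV R1, 106  → R1 = 106
  STORE [300], R1  → mem[300] = 106
  MOV R1, 0  → R1 = 0
  LOAD R3, [300]  → R3 = mem[300] = 106
Final: R3 = 106

106


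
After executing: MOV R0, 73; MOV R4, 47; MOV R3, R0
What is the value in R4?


Register state trace:
  MOV R0, 73  → R0 = 73
  MOV R4, 47  → R4 = 47
  MOV R3, R0  → R3 = 73
Final: R4 = 47

47


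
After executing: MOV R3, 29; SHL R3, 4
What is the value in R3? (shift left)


Register state trace:
  MOV R3, 29  → R3 = 29
  SHL R3, 4  → R3 = 29 << 4 = 29 * 2^4 = 464
Final: R3 = 464

464


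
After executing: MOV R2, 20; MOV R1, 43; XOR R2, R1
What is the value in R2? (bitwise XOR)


Register state trace:
  MOV R2, 20  → R2 = 20 (0b00010100)
  MOV R1, 43  → R1 = 43 (0b00101011)
  XOR R2, R1  → R2 = 20 XOR 43 = 63 (0b00111111)
Final: R2 = 63

63


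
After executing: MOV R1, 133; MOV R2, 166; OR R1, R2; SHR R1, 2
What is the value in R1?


Register state trace:
  MOV R1, 133  → R1 = 133 (0b10000101)
  MOV R2, 166  → R2 = 166 (0b10100110)
  OR R1, R2  → R1 = 133 OR 166 = 167 (0b10100111)
  SHR R1, 2  → R1 = 167 >> 2 = 41
Final: R1 = 41

41


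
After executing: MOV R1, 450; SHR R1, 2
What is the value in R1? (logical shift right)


Register state trace:
  MOV R1, 450  → R1 = 450
  SHR R1, 2  → R1 = 450 >> 2 = 450 // 2^2 = 112
Final: R1 = 112

112


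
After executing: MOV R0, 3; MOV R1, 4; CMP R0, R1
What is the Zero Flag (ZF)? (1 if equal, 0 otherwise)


Register state trace:
  MOV R0, 3  → R0 = 3
  MOV R1, 4  → R1 = 4
  CMP R0, R1  → computes 3 - 4 = -1
  Result is nonzero, so values are not equal
ZF = 0

0


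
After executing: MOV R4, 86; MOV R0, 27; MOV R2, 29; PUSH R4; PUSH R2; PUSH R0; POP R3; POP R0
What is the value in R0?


Stack trace (top is rightmost):
  MOV R4, 86  → R4 = 86
  MOV R0, 27  → R0 = 27
  MOV R2, 29  → R2 = 29
  PUSH R4  → stack: [86]
  PUSH R2  → stack: [86, 29]
  PUSH R0  → stack: [86, 29, 27]
  POP R3  → R3 = 27, stack: [86, 29]
  POP R0  → R0 = 29, stack: [86]
Final: R0 = 29

29


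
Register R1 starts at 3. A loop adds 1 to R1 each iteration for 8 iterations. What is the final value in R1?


Starting value: R1 = 3
  Iter 1: R1 = 3 + 1 = 4
  Iter 2: R1 = 4 + 1 = 5
  Iter 3: R1 = 5 + 1 = 6
  Iter 4: R1 = 6 + 1 = 7
  Iter 5: R1 = 7 + 1 = 8
  Iter 6: R1 = 8 + 1 = 9
  Iter 7: R1 = 9 + 1 = 10
  Iter 8: R1 = 10 + 1 = 11
Final: R1 = 11

11


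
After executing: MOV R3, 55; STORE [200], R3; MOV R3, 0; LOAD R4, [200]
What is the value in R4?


Register and memory trace:
  MOV R3, 55  → R3 = 55
  STORE [200], R3  → mem[200] = 55
  MOV R3, 0  → R3 = 0
  LOAD R4, [200]  → R4 = mem[200] = 55
Final: R4 = 55

55


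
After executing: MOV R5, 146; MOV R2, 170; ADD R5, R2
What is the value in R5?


Register state trace:
  MOV R5, 146  → R5 = 146
  MOV R2, 170  → R2 = 170
  ADD R5, R2  → R5 = 146 + 170 = 316
Final: R5 = 316

316


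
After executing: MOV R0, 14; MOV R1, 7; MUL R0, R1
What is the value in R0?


Register state trace:
  MOV R0, 14  → R0 = 14
  MOV R1, 7  → R1 = 7
  MUL R0, R1  → R0 = 14 * 7 = 98
Final: R0 = 98

98


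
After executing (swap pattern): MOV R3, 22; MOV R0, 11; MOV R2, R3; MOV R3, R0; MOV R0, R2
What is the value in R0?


Register state trace (swap pattern):
  MOV R3, 22  → R3 = 22
  MOV R0, 11  → R0 = 11
  MOV R2, R3  → R2 = 22  (save R3)
  MOV R3, R0  → R3 = 11  (R3 gets R0's value)
  MOV R0, R2  → R0 = 22  (R0 gets saved value)
Final: R0 = 22

22


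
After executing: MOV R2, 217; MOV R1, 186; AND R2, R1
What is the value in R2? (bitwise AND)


Register state trace:
  MOV R2, 217  → R2 = 217 (0b11011001)
  MOV R1, 186  → R1 = 186 (0b10111010)
  AND R2, R1  → R2 = 217 AND 186 = 152 (0b10011000)
Final: R2 = 152

152


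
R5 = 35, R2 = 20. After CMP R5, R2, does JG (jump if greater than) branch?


Trace:
  R5 = 35, R2 = 20
  CMP R5, R2  → compares 35 vs 20
  JG checks: is 35 greater than 20?
  35 > 20, so condition is true
Branch taken: Yes

Yes


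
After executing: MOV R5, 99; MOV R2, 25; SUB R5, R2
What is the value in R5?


Register state trace:
  MOV R5, 99  → R5 = 99
  MOV R2, 25  → R2 = 25
  SUB R5, R2  → R5 = 99 - 25 = 74
Final: R5 = 74

74


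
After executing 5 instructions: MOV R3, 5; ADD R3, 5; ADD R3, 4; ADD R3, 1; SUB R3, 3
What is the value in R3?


Register state trace:
  MOV R3, 5  → R3 = 5
  ADD R3, 5  → R3 = 5 + 5 = 10
  ADD R3, 4  → R3 = 10 + 4 = 14
  ADD R3, 1  → R3 = 14 + 1 = 15
  SUB R3, 3  → R3 = 15 - 3 = 12
Final: R3 = 12

12


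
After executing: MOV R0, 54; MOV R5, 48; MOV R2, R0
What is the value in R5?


Register state trace:
  MOV R0, 54  → R0 = 54
  MOV R5, 48  → R5 = 48
  MOV R2, R0  → R2 = 54
Final: R5 = 48

48


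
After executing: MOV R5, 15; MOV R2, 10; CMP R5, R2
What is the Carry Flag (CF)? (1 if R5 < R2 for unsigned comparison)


Register state trace:
  MOV R5, 15  → R5 = 15
  MOV R2, 10  → R2 = 10
  CMP R5, R2  → unsigned 15 - 10: no borrow
  15 >= 10, so CF = 0
CF = 0

0


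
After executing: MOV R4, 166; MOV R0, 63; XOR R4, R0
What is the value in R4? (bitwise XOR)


Register state trace:
  MOV R4, 166  → R4 = 166 (0b10100110)
  MOV R0, 63  → R0 = 63 (0b00111111)
  XOR R4, R0  → R4 = 166 XOR 63 = 153 (0b10011001)
Final: R4 = 153

153


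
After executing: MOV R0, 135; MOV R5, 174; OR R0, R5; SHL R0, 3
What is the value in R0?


Register state trace:
  MOV R0, 135  → R0 = 135 (0b10000111)
  MOV R5, 174  → R5 = 174 (0b10101110)
  OR R0, R5  → R0 = 135 OR 174 = 175 (0b10101111)
  SHL R0, 3  → R0 = 175 << 3 = 1400
Final: R0 = 1400

1400


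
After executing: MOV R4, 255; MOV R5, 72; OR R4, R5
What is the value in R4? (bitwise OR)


Register state trace:
  MOV R4, 255  → R4 = 255 (0b11111111)
  MOV R5, 72  → R5 = 72 (0b01001000)
  OR R4, R5   → R4 = 255 OR 72 = 255 (0b11111111)
Final: R4 = 255

255


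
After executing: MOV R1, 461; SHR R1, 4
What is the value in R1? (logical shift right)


Register state trace:
  MOV R1, 461  → R1 = 461
  SHR R1, 4  → R1 = 461 >> 4 = 461 // 2^4 = 28
Final: R1 = 28

28


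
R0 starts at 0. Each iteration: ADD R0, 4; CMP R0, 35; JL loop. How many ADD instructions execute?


Loop trace (R0 starts at 0, target 35, step 4):
  ADD #1: R0 = 0 + 4 = 4  → 4 < 35, loop
  ADD #2: R0 = 4 + 4 = 8  → 8 < 35, loop
  ADD #3: R0 = 8 + 4 = 12  → 12 < 35, loop
  ADD #4: R0 = 12 + 4 = 16  → 16 < 35, loop
  ADD #5: R0 = 16 + 4 = 20  → 20 < 35, loop
  ADD #6: R0 = 20 + 4 = 24  → 24 < 35, loop
  ADD #7: R0 = 24 + 4 = 28  → 28 < 35, loop
  ADD #8: R0 = 28 + 4 = 32  → 32 < 35, loop
  ADD #9: R0 = 32 + 4 = 36  → 36 >= 35, exit
Total ADD instructions: 9

9


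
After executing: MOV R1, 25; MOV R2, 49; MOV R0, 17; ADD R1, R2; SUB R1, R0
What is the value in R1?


Register state trace:
  MOV R1, 25  → R1 = 25
  MOV R2, 49  → R2 = 49
  MOV R0, 17  → R0 = 17
  ADD R1, R2  → R1 = 25 + 49 = 74
  SUB R1, R0  → R1 = 74 - 17 = 57
Final: R1 = 57

57


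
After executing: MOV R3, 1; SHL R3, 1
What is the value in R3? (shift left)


Register state trace:
  MOV R3, 1  → R3 = 1
  SHL R3, 1  → R3 = 1 << 1 = 1 * 2^1 = 2
Final: R3 = 2

2


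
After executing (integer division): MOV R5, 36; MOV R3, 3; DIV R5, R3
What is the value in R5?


Register state trace:
  MOV R5, 36  → R5 = 36
  MOV R3, 3  → R3 = 3
  DIV R5, R3  → R5 = 36 // 3 = 12
Final: R5 = 12

12


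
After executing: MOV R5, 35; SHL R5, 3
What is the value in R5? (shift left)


Register state trace:
  MOV R5, 35  → R5 = 35
  SHL R5, 3  → R5 = 35 << 3 = 35 * 2^3 = 280
Final: R5 = 280

280


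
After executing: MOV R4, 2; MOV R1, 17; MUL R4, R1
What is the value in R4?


Register state trace:
  MOV R4, 2  → R4 = 2
  MOV R1, 17  → R1 = 17
  MUL R4, R1  → R4 = 2 * 17 = 34
Final: R4 = 34

34


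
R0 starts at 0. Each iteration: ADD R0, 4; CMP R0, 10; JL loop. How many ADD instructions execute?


Loop trace (R0 starts at 0, target 10, step 4):
  ADD #1: R0 = 0 + 4 = 4  → 4 < 10, loop
  ADD #2: R0 = 4 + 4 = 8  → 8 < 10, loop
  ADD #3: R0 = 8 + 4 = 12  → 12 >= 10, exit
Total ADD instructions: 3

3


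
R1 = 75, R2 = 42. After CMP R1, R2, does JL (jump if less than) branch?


Trace:
  R1 = 75, R2 = 42
  CMP R1, R2  → compares 75 vs 42
  JL checks: is 75 less than 42?
  75 > 42, so condition is false
Branch taken: No

No


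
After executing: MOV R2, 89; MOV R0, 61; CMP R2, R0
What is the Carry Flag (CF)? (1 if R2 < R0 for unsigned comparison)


Register state trace:
  MOV R2, 89  → R2 = 89
  MOV R0, 61  → R0 = 61
  CMP R2, R0  → unsigned 89 - 61: no borrow
  89 >= 61, so CF = 0
CF = 0

0


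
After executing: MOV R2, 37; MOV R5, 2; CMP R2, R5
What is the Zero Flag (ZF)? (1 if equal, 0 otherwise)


Register state trace:
  MOV R2, 37  → R2 = 37
  MOV R5, 2  → R5 = 2
  CMP R2, R5  → computes 37 - 2 = 35
  Result is nonzero, so values are not equal
ZF = 0

0


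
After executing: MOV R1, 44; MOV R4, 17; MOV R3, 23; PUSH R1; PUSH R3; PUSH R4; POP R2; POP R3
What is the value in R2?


Stack trace (top is rightmost):
  MOV R1, 44  → R1 = 44
  MOV R4, 17  → R4 = 17
  MOV R3, 23  → R3 = 23
  PUSH R1  → stack: [44]
  PUSH R3  → stack: [44, 23]
  PUSH R4  → stack: [44, 23, 17]
  POP R2  → R2 = 17, stack: [44, 23]
  POP R3  → R3 = 23, stack: [44]
Final: R2 = 17

17


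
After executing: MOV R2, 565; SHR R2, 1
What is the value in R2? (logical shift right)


Register state trace:
  MOV R2, 565  → R2 = 565
  SHR R2, 1  → R2 = 565 >> 1 = 565 // 2^1 = 282
Final: R2 = 282

282


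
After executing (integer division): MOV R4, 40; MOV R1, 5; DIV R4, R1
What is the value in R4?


Register state trace:
  MOV R4, 40  → R4 = 40
  MOV R1, 5  → R1 = 5
  DIV R4, R1  → R4 = 40 // 5 = 8
Final: R4 = 8

8


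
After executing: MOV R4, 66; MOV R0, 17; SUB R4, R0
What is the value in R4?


Register state trace:
  MOV R4, 66  → R4 = 66
  MOV R0, 17  → R0 = 17
  SUB R4, R0  → R4 = 66 - 17 = 49
Final: R4 = 49

49


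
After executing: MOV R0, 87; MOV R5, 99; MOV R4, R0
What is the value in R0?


Register state trace:
  MOV R0, 87  → R0 = 87
  MOV R5, 99  → R5 = 99
  MOV R4, R0  → R4 = 87
Final: R0 = 87

87


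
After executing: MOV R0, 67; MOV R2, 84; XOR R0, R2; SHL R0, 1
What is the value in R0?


Register state trace:
  MOV R0, 67  → R0 = 67 (0b01000011)
  MOV R2, 84  → R2 = 84 (0b01010100)
  XOR R0, R2  → R0 = 67 XOR 84 = 23 (0b00010111)
  SHL R0, 1  → R0 = 23 << 1 = 46
Final: R0 = 46

46


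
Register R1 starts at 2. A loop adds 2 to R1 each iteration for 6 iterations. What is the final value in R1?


Starting value: R1 = 2
  Iter 1: R1 = 2 + 2 = 4
  Iter 2: R1 = 4 + 2 = 6
  Iter 3: R1 = 6 + 2 = 8
  Iter 4: R1 = 8 + 2 = 10
  Iter 5: R1 = 10 + 2 = 12
  Iter 6: R1 = 12 + 2 = 14
Final: R1 = 14

14


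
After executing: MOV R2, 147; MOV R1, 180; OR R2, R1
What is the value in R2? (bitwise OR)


Register state trace:
  MOV R2, 147  → R2 = 147 (0b10010011)
  MOV R1, 180  → R1 = 180 (0b10110100)
  OR R2, R1   → R2 = 147 OR 180 = 183 (0b10110111)
Final: R2 = 183

183


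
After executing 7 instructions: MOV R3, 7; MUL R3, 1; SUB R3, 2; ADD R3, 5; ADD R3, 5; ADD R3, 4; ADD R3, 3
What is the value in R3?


Register state trace:
  MOV R3, 7  → R3 = 7
  MUL R3, 1  → R3 = 7 * 1 = 7
  SUB R3, 2  → R3 = 7 - 2 = 5
  ADD R3, 5  → R3 = 5 + 5 = 10
  ADD R3, 5  → R3 = 10 + 5 = 15
  ADD R3, 4  → R3 = 15 + 4 = 19
  ADD R3, 3  → R3 = 19 + 3 = 22
Final: R3 = 22

22


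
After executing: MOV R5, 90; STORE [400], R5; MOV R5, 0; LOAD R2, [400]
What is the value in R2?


Register and memory trace:
  MOV R5, 90  → R5 = 90
  STORE [400], R5  → mem[400] = 90
  MOV R5, 0  → R5 = 0
  LOAD R2, [400]  → R2 = mem[400] = 90
Final: R2 = 90

90


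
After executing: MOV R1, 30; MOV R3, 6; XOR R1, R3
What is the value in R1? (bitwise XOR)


Register state trace:
  MOV R1, 30  → R1 = 30 (0b00011110)
  MOV R3, 6  → R3 = 6 (0b00000110)
  XOR R1, R3  → R1 = 30 XOR 6 = 24 (0b00011000)
Final: R1 = 24

24


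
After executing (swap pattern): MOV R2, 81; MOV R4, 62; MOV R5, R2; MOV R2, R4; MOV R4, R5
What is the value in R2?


Register state trace (swap pattern):
  MOV R2, 81  → R2 = 81
  MOV R4, 62  → R4 = 62
  MOV R5, R2  → R5 = 81  (save R2)
  MOV R2, R4  → R2 = 62  (R2 gets R4's value)
  MOV R4, R5  → R4 = 81  (R4 gets saved value)
Final: R2 = 62

62


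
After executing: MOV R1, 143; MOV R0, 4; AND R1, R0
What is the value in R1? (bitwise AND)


Register state trace:
  MOV R1, 143  → R1 = 143 (0b10001111)
  MOV R0, 4  → R0 = 4 (0b00000100)
  AND R1, R0  → R1 = 143 AND 4 = 4 (0b00000100)
Final: R1 = 4

4


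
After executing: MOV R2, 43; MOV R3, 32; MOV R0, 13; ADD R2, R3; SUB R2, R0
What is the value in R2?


Register state trace:
  MOV R2, 43  → R2 = 43
  MOV R3, 32  → R3 = 32
  MOV R0, 13  → R0 = 13
  ADD R2, R3  → R2 = 43 + 32 = 75
  SUB R2, R0  → R2 = 75 - 13 = 62
Final: R2 = 62

62


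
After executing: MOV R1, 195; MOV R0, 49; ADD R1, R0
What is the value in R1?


Register state trace:
  MOV R1, 195  → R1 = 195
  MOV R0, 49  → R0 = 49
  ADD R1, R0  → R1 = 195 + 49 = 244
Final: R1 = 244

244


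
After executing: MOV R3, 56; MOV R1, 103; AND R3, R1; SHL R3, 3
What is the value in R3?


Register state trace:
  MOV R3, 56  → R3 = 56 (0b00111000)
  MOV R1, 103  → R1 = 103 (0b01100111)
  AND R3, R1  → R3 = 56 AND 103 = 32 (0b00100000)
  SHL R3, 3  → R3 = 32 << 3 = 256
Final: R3 = 256

256


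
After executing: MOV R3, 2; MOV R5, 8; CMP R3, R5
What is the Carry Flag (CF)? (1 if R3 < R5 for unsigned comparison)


Register state trace:
  MOV R3, 2  → R3 = 2
  MOV R5, 8  → R5 = 8
  CMP R3, R5  → unsigned 2 - 8: borrow occurs
  2 < 8, so CF = 1
CF = 1

1


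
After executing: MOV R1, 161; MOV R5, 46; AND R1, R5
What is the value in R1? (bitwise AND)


Register state trace:
  MOV R1, 161  → R1 = 161 (0b10100001)
  MOV R5, 46  → R5 = 46 (0b00101110)
  AND R1, R5  → R1 = 161 AND 46 = 32 (0b00100000)
Final: R1 = 32

32


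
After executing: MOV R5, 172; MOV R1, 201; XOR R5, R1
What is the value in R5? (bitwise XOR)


Register state trace:
  MOV R5, 172  → R5 = 172 (0b10101100)
  MOV R1, 201  → R1 = 201 (0b11001001)
  XOR R5, R1  → R5 = 172 XOR 201 = 101 (0b01100101)
Final: R5 = 101

101


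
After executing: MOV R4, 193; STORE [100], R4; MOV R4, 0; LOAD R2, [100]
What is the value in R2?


Register and memory trace:
  MOV R4, 193  → R4 = 193
  STORE [100], R4  → mem[100] = 193
  MOV R4, 0  → R4 = 0
  LOAD R2, [100]  → R2 = mem[100] = 193
Final: R2 = 193

193


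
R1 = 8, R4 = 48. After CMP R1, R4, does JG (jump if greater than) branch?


Trace:
  R1 = 8, R4 = 48
  CMP R1, R4  → compares 8 vs 48
  JG checks: is 8 greater than 48?
  8 < 48, so condition is false
Branch taken: No

No


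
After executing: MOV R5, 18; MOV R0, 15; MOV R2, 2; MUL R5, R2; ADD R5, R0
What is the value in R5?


Register state trace:
  MOV R5, 18  → R5 = 18
  MOV R0, 15  → R0 = 15
  MOV R2, 2  → R2 = 2
  MUL R5, R2  → R5 = 18 * 2 = 36
  ADD R5, R0  → R5 = 36 + 15 = 51
Final: R5 = 51

51


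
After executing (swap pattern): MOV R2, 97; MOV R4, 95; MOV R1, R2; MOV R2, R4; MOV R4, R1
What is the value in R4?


Register state trace (swap pattern):
  MOV R2, 97  → R2 = 97
  MOV R4, 95  → R4 = 95
  MOV R1, R2  → R1 = 97  (save R2)
  MOV R2, R4  → R2 = 95  (R2 gets R4's value)
  MOV R4, R1  → R4 = 97  (R4 gets saved value)
Final: R4 = 97

97


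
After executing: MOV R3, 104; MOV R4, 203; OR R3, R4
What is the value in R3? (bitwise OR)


Register state trace:
  MOV R3, 104  → R3 = 104 (0b01101000)
  MOV R4, 203  → R4 = 203 (0b11001011)
  OR R3, R4   → R3 = 104 OR 203 = 235 (0b11101011)
Final: R3 = 235

235


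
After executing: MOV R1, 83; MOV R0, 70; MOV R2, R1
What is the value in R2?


Register state trace:
  MOV R1, 83  → R1 = 83
  MOV R0, 70  → R0 = 70
  MOV R2, R1  → R2 = 83
Final: R2 = 83

83


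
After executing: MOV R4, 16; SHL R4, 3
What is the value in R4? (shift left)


Register state trace:
  MOV R4, 16  → R4 = 16
  SHL R4, 3  → R4 = 16 << 3 = 16 * 2^3 = 128
Final: R4 = 128

128


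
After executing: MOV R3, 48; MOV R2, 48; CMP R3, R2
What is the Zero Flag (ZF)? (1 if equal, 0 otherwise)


Register state trace:
  MOV R3, 48  → R3 = 48
  MOV R2, 48  → R2 = 48
  CMP R3, R2  → computes 48 - 48 = 0
  Result is zero, so values are equal
ZF = 1

1


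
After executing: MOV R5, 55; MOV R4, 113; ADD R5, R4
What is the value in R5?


Register state trace:
  MOV R5, 55  → R5 = 55
  MOV R4, 113  → R4 = 113
  ADD R5, R4  → R5 = 55 + 113 = 168
Final: R5 = 168

168


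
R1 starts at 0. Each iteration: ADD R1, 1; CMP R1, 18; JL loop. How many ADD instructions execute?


Loop trace (R1 starts at 0, target 18, step 1):
  ADD #1: R1 = 0 + 1 = 1  → 1 < 18, loop
  ADD #2: R1 = 1 + 1 = 2  → 2 < 18, loop
  ADD #3: R1 = 2 + 1 = 3  → 3 < 18, loop
  ADD #4: R1 = 3 + 1 = 4  → 4 < 18, loop
  ADD #5: R1 = 4 + 1 = 5  → 5 < 18, loop
  ADD #6: R1 = 5 + 1 = 6  → 6 < 18, loop
  ADD #7: R1 = 6 + 1 = 7  → 7 < 18, loop
  ADD #8: R1 = 7 + 1 = 8  → 8 < 18, loop
  ADD #9: R1 = 8 + 1 = 9  → 9 < 18, loop
  ADD #10: R1 = 9 + 1 = 10  → 10 < 18, loop
  ADD #11: R1 = 10 + 1 = 11  → 11 < 18, loop
  ADD #12: R1 = 11 + 1 = 12  → 12 < 18, loop
  ADD #13: R1 = 12 + 1 = 13  → 13 < 18, loop
  ADD #14: R1 = 13 + 1 = 14  → 14 < 18, loop
  ADD #15: R1 = 14 + 1 = 15  → 15 < 18, loop
  ADD #16: R1 = 15 + 1 = 16  → 16 < 18, loop
  ADD #17: R1 = 16 + 1 = 17  → 17 < 18, loop
  ADD #18: R1 = 17 + 1 = 18  → 18 >= 18, exit
Total ADD instructions: 18

18


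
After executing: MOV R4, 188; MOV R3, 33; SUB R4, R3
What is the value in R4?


Register state trace:
  MOV R4, 188  → R4 = 188
  MOV R3, 33  → R3 = 33
  SUB R4, R3  → R4 = 188 - 33 = 155
Final: R4 = 155

155


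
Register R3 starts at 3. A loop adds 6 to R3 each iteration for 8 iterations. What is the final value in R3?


Starting value: R3 = 3
  Iter 1: R3 = 3 + 6 = 9
  Iter 2: R3 = 9 + 6 = 15
  Iter 3: R3 = 15 + 6 = 21
  Iter 4: R3 = 21 + 6 = 27
  Iter 5: R3 = 27 + 6 = 33
  Iter 6: R3 = 33 + 6 = 39
  Iter 7: R3 = 39 + 6 = 45
  Iter 8: R3 = 45 + 6 = 51
Final: R3 = 51

51


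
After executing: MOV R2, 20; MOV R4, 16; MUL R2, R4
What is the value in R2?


Register state trace:
  MOV R2, 20  → R2 = 20
  MOV R4, 16  → R4 = 16
  MUL R2, R4  → R2 = 20 * 16 = 320
Final: R2 = 320

320


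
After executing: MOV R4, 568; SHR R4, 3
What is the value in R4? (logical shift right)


Register state trace:
  MOV R4, 568  → R4 = 568
  SHR R4, 3  → R4 = 568 >> 3 = 568 // 2^3 = 71
Final: R4 = 71

71


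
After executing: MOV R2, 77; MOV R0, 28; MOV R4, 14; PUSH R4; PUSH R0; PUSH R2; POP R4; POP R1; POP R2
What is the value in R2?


Stack trace (top is rightmost):
  MOV R2, 77  → R2 = 77
  MOV R0, 28  → R0 = 28
  MOV R4, 14  → R4 = 14
  PUSH R4  → stack: [14]
  PUSH R0  → stack: [14, 28]
  PUSH R2  → stack: [14, 28, 77]
  POP R4  → R4 = 77, stack: [14, 28]
  POP R1  → R1 = 28, stack: [14]
  POP R2  → R2 = 14, stack: []
Final: R2 = 14

14


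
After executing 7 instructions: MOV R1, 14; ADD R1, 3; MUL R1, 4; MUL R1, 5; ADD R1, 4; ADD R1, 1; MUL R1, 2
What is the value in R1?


Register state trace:
  MOV R1, 14  → R1 = 14
  ADD R1, 3  → R1 = 14 + 3 = 17
  MUL R1, 4  → R1 = 17 * 4 = 68
  MUL R1, 5  → R1 = 68 * 5 = 340
  ADD R1, 4  → R1 = 340 + 4 = 344
  ADD R1, 1  → R1 = 344 + 1 = 345
  MUL R1, 2  → R1 = 345 * 2 = 690
Final: R1 = 690

690


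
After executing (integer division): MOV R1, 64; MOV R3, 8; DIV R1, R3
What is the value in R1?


Register state trace:
  MOV R1, 64  → R1 = 64
  MOV R3, 8  → R3 = 8
  DIV R1, R3  → R1 = 64 // 8 = 8
Final: R1 = 8

8


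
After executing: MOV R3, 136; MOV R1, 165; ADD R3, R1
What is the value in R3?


Register state trace:
  MOV R3, 136  → R3 = 136
  MOV R1, 165  → R1 = 165
  ADD R3, R1  → R3 = 136 + 165 = 301
Final: R3 = 301

301


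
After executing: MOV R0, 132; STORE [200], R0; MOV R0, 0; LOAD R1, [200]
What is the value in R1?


Register and memory trace:
  MOV R0, 132  → R0 = 132
  STORE [200], R0  → mem[200] = 132
  MOV R0, 0  → R0 = 0
  LOAD R1, [200]  → R1 = mem[200] = 132
Final: R1 = 132

132


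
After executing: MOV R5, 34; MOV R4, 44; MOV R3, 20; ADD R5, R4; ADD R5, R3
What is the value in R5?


Register state trace:
  MOV R5, 34  → R5 = 34
  MOV R4, 44  → R4 = 44
  MOV R3, 20  → R3 = 20
  ADD R5, R4  → R5 = 34 + 44 = 78
  ADD R5, R3  → R5 = 78 + 20 = 98
Final: R5 = 98

98


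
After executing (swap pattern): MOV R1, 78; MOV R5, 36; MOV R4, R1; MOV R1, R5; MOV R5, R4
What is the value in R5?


Register state trace (swap pattern):
  MOV R1, 78  → R1 = 78
  MOV R5, 36  → R5 = 36
  MOV R4, R1  → R4 = 78  (save R1)
  MOV R1, R5  → R1 = 36  (R1 gets R5's value)
  MOV R5, R4  → R5 = 78  (R5 gets saved value)
Final: R5 = 78

78


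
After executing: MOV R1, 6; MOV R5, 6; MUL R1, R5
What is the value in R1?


Register state trace:
  MOV R1, 6  → R1 = 6
  MOV R5, 6  → R5 = 6
  MUL R1, R5  → R1 = 6 * 6 = 36
Final: R1 = 36

36


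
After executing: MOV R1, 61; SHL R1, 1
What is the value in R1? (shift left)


Register state trace:
  MOV R1, 61  → R1 = 61
  SHL R1, 1  → R1 = 61 << 1 = 61 * 2^1 = 122
Final: R1 = 122

122


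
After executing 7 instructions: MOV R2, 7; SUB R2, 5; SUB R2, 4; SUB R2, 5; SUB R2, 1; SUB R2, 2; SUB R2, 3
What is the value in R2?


Register state trace:
  MOV R2, 7  → R2 = 7
  SUB R2, 5  → R2 = 7 - 5 = 2
  SUB R2, 4  → R2 = 2 - 4 = -2
  SUB R2, 5  → R2 = -2 - 5 = -7
  SUB R2, 1  → R2 = -7 - 1 = -8
  SUB R2, 2  → R2 = -8 - 2 = -10
  SUB R2, 3  → R2 = -10 - 3 = -13
Final: R2 = -13

-13


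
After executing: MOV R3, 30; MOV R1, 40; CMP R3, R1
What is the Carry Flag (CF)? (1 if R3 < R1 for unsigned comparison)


Register state trace:
  MOV R3, 30  → R3 = 30
  MOV R1, 40  → R1 = 40
  CMP R3, R1  → unsigned 30 - 40: borrow occurs
  30 < 40, so CF = 1
CF = 1

1


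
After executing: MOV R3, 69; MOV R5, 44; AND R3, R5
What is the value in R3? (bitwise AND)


Register state trace:
  MOV R3, 69  → R3 = 69 (0b01000101)
  MOV R5, 44  → R5 = 44 (0b00101100)
  AND R3, R5  → R3 = 69 AND 44 = 4 (0b00000100)
Final: R3 = 4

4


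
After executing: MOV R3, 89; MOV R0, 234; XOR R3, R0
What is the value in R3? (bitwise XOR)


Register state trace:
  MOV R3, 89  → R3 = 89 (0b01011001)
  MOV R0, 234  → R0 = 234 (0b11101010)
  XOR R3, R0  → R3 = 89 XOR 234 = 179 (0b10110011)
Final: R3 = 179

179


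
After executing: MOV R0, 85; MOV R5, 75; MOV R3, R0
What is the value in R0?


Register state trace:
  MOV R0, 85  → R0 = 85
  MOV R5, 75  → R5 = 75
  MOV R3, R0  → R3 = 85
Final: R0 = 85

85


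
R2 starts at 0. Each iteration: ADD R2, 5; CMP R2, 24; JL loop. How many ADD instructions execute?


Loop trace (R2 starts at 0, target 24, step 5):
  ADD #1: R2 = 0 + 5 = 5  → 5 < 24, loop
  ADD #2: R2 = 5 + 5 = 10  → 10 < 24, loop
  ADD #3: R2 = 10 + 5 = 15  → 15 < 24, loop
  ADD #4: R2 = 15 + 5 = 20  → 20 < 24, loop
  ADD #5: R2 = 20 + 5 = 25  → 25 >= 24, exit
Total ADD instructions: 5

5


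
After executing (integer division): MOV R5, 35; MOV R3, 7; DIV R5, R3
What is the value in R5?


Register state trace:
  MOV R5, 35  → R5 = 35
  MOV R3, 7  → R3 = 7
  DIV R5, R3  → R5 = 35 // 7 = 5
Final: R5 = 5

5


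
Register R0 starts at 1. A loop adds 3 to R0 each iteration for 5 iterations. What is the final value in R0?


Starting value: R0 = 1
  Iter 1: R0 = 1 + 3 = 4
  Iter 2: R0 = 4 + 3 = 7
  Iter 3: R0 = 7 + 3 = 10
  Iter 4: R0 = 10 + 3 = 13
  Iter 5: R0 = 13 + 3 = 16
Final: R0 = 16

16


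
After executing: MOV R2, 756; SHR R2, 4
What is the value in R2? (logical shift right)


Register state trace:
  MOV R2, 756  → R2 = 756
  SHR R2, 4  → R2 = 756 >> 4 = 756 // 2^4 = 47
Final: R2 = 47

47


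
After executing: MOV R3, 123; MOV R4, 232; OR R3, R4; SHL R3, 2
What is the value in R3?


Register state trace:
  MOV R3, 123  → R3 = 123 (0b01111011)
  MOV R4, 232  → R4 = 232 (0b11101000)
  OR R3, R4  → R3 = 123 OR 232 = 251 (0b11111011)
  SHL R3, 2  → R3 = 251 << 2 = 1004
Final: R3 = 1004

1004


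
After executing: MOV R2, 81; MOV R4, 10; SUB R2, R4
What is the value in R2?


Register state trace:
  MOV R2, 81  → R2 = 81
  MOV R4, 10  → R4 = 10
  SUB R2, R4  → R2 = 81 - 10 = 71
Final: R2 = 71

71


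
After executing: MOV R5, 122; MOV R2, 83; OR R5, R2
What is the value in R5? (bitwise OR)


Register state trace:
  MOV R5, 122  → R5 = 122 (0b01111010)
  MOV R2, 83  → R2 = 83 (0b01010011)
  OR R5, R2   → R5 = 122 OR 83 = 123 (0b01111011)
Final: R5 = 123

123


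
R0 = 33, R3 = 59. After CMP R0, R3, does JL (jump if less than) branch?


Trace:
  R0 = 33, R3 = 59
  CMP R0, R3  → compares 33 vs 59
  JL checks: is 33 less than 59?
  33 < 59, so condition is true
Branch taken: Yes

Yes


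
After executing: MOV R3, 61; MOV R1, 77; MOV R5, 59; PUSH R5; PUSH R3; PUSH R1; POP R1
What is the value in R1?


Stack trace (top is rightmost):
  MOV R3, 61  → R3 = 61
  MOV R1, 77  → R1 = 77
  MOV R5, 59  → R5 = 59
  PUSH R5  → stack: [59]
  PUSH R3  → stack: [59, 61]
  PUSH R1  → stack: [59, 61, 77]
  POP R1  → R1 = 77, stack: [59, 61]
Final: R1 = 77

77


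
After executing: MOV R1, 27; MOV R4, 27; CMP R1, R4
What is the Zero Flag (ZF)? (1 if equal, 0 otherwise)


Register state trace:
  MOV R1, 27  → R1 = 27
  MOV R4, 27  → R4 = 27
  CMP R1, R4  → computes 27 - 27 = 0
  Result is zero, so values are equal
ZF = 1

1


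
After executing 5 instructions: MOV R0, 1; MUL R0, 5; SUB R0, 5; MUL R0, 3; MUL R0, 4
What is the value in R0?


Register state trace:
  MOV R0, 1  → R0 = 1
  MUL R0, 5  → R0 = 1 * 5 = 5
  SUB R0, 5  → R0 = 5 - 5 = 0
  MUL R0, 3  → R0 = 0 * 3 = 0
  MUL R0, 4  → R0 = 0 * 4 = 0
Final: R0 = 0

0


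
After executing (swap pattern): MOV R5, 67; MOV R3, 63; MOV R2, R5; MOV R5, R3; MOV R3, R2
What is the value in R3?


Register state trace (swap pattern):
  MOV R5, 67  → R5 = 67
  MOV R3, 63  → R3 = 63
  MOV R2, R5  → R2 = 67  (save R5)
  MOV R5, R3  → R5 = 63  (R5 gets R3's value)
  MOV R3, R2  → R3 = 67  (R3 gets saved value)
Final: R3 = 67

67


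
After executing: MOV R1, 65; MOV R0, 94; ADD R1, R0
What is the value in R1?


Register state trace:
  MOV R1, 65  → R1 = 65
  MOV R0, 94  → R0 = 94
  ADD R1, R0  → R1 = 65 + 94 = 159
Final: R1 = 159

159


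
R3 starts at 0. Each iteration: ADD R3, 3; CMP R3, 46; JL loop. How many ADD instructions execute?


Loop trace (R3 starts at 0, target 46, step 3):
  ADD #1: R3 = 0 + 3 = 3  → 3 < 46, loop
  ADD #2: R3 = 3 + 3 = 6  → 6 < 46, loop
  ADD #3: R3 = 6 + 3 = 9  → 9 < 46, loop
  ADD #4: R3 = 9 + 3 = 12  → 12 < 46, loop
  ADD #5: R3 = 12 + 3 = 15  → 15 < 46, loop
  ADD #6: R3 = 15 + 3 = 18  → 18 < 46, loop
  ADD #7: R3 = 18 + 3 = 21  → 21 < 46, loop
  ADD #8: R3 = 21 + 3 = 24  → 24 < 46, loop
  ADD #9: R3 = 24 + 3 = 27  → 27 < 46, loop
  ADD #10: R3 = 27 + 3 = 30  → 30 < 46, loop
  ADD #11: R3 = 30 + 3 = 33  → 33 < 46, loop
  ADD #12: R3 = 33 + 3 = 36  → 36 < 46, loop
  ADD #13: R3 = 36 + 3 = 39  → 39 < 46, loop
  ADD #14: R3 = 39 + 3 = 42  → 42 < 46, loop
  ADD #15: R3 = 42 + 3 = 45  → 45 < 46, loop
  ADD #16: R3 = 45 + 3 = 48  → 48 >= 46, exit
Total ADD instructions: 16

16


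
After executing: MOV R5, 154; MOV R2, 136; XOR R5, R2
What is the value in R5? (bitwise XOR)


Register state trace:
  MOV R5, 154  → R5 = 154 (0b10011010)
  MOV R2, 136  → R2 = 136 (0b10001000)
  XOR R5, R2  → R5 = 154 XOR 136 = 18 (0b00010010)
Final: R5 = 18

18


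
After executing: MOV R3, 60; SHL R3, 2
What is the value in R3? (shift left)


Register state trace:
  MOV R3, 60  → R3 = 60
  SHL R3, 2  → R3 = 60 << 2 = 60 * 2^2 = 240
Final: R3 = 240

240


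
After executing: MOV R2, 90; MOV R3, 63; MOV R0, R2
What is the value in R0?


Register state trace:
  MOV R2, 90  → R2 = 90
  MOV R3, 63  → R3 = 63
  MOV R0, R2  → R0 = 90
Final: R0 = 90

90


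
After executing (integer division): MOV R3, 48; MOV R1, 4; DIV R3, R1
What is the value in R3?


Register state trace:
  MOV R3, 48  → R3 = 48
  MOV R1, 4  → R1 = 4
  DIV R3, R1  → R3 = 48 // 4 = 12
Final: R3 = 12

12


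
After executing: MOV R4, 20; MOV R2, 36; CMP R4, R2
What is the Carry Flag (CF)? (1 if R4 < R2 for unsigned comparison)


Register state trace:
  MOV R4, 20  → R4 = 20
  MOV R2, 36  → R2 = 36
  CMP R4, R2  → unsigned 20 - 36: borrow occurs
  20 < 36, so CF = 1
CF = 1

1


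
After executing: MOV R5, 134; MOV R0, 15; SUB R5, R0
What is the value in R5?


Register state trace:
  MOV R5, 134  → R5 = 134
  MOV R0, 15  → R0 = 15
  SUB R5, R0  → R5 = 134 - 15 = 119
Final: R5 = 119

119


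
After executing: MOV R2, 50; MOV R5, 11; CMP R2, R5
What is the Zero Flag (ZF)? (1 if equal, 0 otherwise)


Register state trace:
  MOV R2, 50  → R2 = 50
  MOV R5, 11  → R5 = 11
  CMP R2, R5  → computes 50 - 11 = 39
  Result is nonzero, so values are not equal
ZF = 0

0


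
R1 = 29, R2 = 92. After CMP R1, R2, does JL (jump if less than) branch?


Trace:
  R1 = 29, R2 = 92
  CMP R1, R2  → compares 29 vs 92
  JL checks: is 29 less than 92?
  29 < 92, so condition is true
Branch taken: Yes

Yes


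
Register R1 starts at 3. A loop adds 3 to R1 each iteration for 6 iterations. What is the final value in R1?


Starting value: R1 = 3
  Iter 1: R1 = 3 + 3 = 6
  Iter 2: R1 = 6 + 3 = 9
  Iter 3: R1 = 9 + 3 = 12
  Iter 4: R1 = 12 + 3 = 15
  Iter 5: R1 = 15 + 3 = 18
  Iter 6: R1 = 18 + 3 = 21
Final: R1 = 21

21


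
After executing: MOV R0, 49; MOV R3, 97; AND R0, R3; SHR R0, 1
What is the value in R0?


Register state trace:
  MOV R0, 49  → R0 = 49 (0b00110001)
  MOV R3, 97  → R3 = 97 (0b01100001)
  AND R0, R3  → R0 = 49 AND 97 = 33 (0b00100001)
  SHR R0, 1  → R0 = 33 >> 1 = 16
Final: R0 = 16

16


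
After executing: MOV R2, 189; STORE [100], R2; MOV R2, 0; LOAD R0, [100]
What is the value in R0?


Register and memory trace:
  MOV R2, 189  → R2 = 189
  STORE [100], R2  → mem[100] = 189
  MOV R2, 0  → R2 = 0
  LOAD R0, [100]  → R0 = mem[100] = 189
Final: R0 = 189

189


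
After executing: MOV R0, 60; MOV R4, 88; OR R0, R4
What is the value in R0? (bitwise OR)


Register state trace:
  MOV R0, 60  → R0 = 60 (0b00111100)
  MOV R4, 88  → R4 = 88 (0b01011000)
  OR R0, R4   → R0 = 60 OR 88 = 124 (0b01111100)
Final: R0 = 124

124


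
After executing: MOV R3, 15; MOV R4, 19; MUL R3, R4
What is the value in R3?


Register state trace:
  MOV R3, 15  → R3 = 15
  MOV R4, 19  → R4 = 19
  MUL R3, R4  → R3 = 15 * 19 = 285
Final: R3 = 285

285


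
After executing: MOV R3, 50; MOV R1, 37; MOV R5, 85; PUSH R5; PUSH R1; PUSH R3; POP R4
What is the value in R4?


Stack trace (top is rightmost):
  MOV R3, 50  → R3 = 50
  MOV R1, 37  → R1 = 37
  MOV R5, 85  → R5 = 85
  PUSH R5  → stack: [85]
  PUSH R1  → stack: [85, 37]
  PUSH R3  → stack: [85, 37, 50]
  POP R4  → R4 = 50, stack: [85, 37]
Final: R4 = 50

50


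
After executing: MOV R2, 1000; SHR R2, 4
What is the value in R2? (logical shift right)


Register state trace:
  MOV R2, 1000  → R2 = 1000
  SHR R2, 4  → R2 = 1000 >> 4 = 1000 // 2^4 = 62
Final: R2 = 62

62


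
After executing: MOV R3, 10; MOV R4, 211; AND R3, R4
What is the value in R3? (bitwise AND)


Register state trace:
  MOV R3, 10  → R3 = 10 (0b00001010)
  MOV R4, 211  → R4 = 211 (0b11010011)
  AND R3, R4  → R3 = 10 AND 211 = 2 (0b00000010)
Final: R3 = 2

2


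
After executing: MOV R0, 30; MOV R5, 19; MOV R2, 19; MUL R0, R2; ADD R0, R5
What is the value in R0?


Register state trace:
  MOV R0, 30  → R0 = 30
  MOV R5, 19  → R5 = 19
  MOV R2, 19  → R2 = 19
  MUL R0, R2  → R0 = 30 * 19 = 570
  ADD R0, R5  → R0 = 570 + 19 = 589
Final: R0 = 589

589


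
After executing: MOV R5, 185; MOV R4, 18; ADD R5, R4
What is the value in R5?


Register state trace:
  MOV R5, 185  → R5 = 185
  MOV R4, 18  → R4 = 18
  ADD R5, R4  → R5 = 185 + 18 = 203
Final: R5 = 203

203


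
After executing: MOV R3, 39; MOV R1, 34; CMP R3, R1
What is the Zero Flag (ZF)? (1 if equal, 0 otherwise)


Register state trace:
  MOV R3, 39  → R3 = 39
  MOV R1, 34  → R1 = 34
  CMP R3, R1  → computes 39 - 34 = 5
  Result is nonzero, so values are not equal
ZF = 0

0


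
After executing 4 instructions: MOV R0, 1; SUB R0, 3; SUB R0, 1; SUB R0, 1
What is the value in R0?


Register state trace:
  MOV R0, 1  → R0 = 1
  SUB R0, 3  → R0 = 1 - 3 = -2
  SUB R0, 1  → R0 = -2 - 1 = -3
  SUB R0, 1  → R0 = -3 - 1 = -4
Final: R0 = -4

-4


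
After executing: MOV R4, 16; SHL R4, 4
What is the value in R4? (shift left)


Register state trace:
  MOV R4, 16  → R4 = 16
  SHL R4, 4  → R4 = 16 << 4 = 16 * 2^4 = 256
Final: R4 = 256

256


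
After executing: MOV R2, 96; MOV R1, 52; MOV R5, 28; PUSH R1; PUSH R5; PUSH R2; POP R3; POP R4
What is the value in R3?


Stack trace (top is rightmost):
  MOV R2, 96  → R2 = 96
  MOV R1, 52  → R1 = 52
  MOV R5, 28  → R5 = 28
  PUSH R1  → stack: [52]
  PUSH R5  → stack: [52, 28]
  PUSH R2  → stack: [52, 28, 96]
  POP R3  → R3 = 96, stack: [52, 28]
  POP R4  → R4 = 28, stack: [52]
Final: R3 = 96

96


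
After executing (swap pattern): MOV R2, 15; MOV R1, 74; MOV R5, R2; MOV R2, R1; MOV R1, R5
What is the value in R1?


Register state trace (swap pattern):
  MOV R2, 15  → R2 = 15
  MOV R1, 74  → R1 = 74
  MOV R5, R2  → R5 = 15  (save R2)
  MOV R2, R1  → R2 = 74  (R2 gets R1's value)
  MOV R1, R5  → R1 = 15  (R1 gets saved value)
Final: R1 = 15

15


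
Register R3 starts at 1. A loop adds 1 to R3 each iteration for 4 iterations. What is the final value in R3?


Starting value: R3 = 1
  Iter 1: R3 = 1 + 1 = 2
  Iter 2: R3 = 2 + 1 = 3
  Iter 3: R3 = 3 + 1 = 4
  Iter 4: R3 = 4 + 1 = 5
Final: R3 = 5

5
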